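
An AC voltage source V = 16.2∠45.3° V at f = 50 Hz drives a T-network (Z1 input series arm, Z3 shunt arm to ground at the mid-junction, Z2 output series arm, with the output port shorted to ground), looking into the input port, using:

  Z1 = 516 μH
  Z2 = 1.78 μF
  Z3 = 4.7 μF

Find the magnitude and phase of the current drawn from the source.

Step 1 — Angular frequency: ω = 2π·f = 2π·50 = 314.2 rad/s.
Step 2 — Component impedances:
  Z1: Z = jωL = j·314.2·0.000516 = 0 + j0.1621 Ω
  Z2: Z = 1/(jωC) = -j/(ω·C) = 0 - j1788 Ω
  Z3: Z = 1/(jωC) = -j/(ω·C) = 0 - j677.3 Ω
Step 3 — With the output port shorted to ground, the output series arm Z2 runs from the junction to ground; the shunt arm Z3 also runs from the junction to ground. They appear in parallel: Z3 || Z2 = 0 - j491.2 Ω.
Step 4 — Series with input arm Z1: Z_in = Z1 + (Z3 || Z2) = 0 - j491.1 Ω = 491.1∠-90.0° Ω.
Step 5 — Source phasor: V = 16.2∠45.3° V = 11.39 + j11.51 V.
Step 6 — Ohm's law: I = V / Z_total = (11.39 + j11.51) / (0 - j491.1) = -0.02345 + j0.02321 A.
Step 7 — Convert to polar: |I| = 0.03299 A, ∠I = 135.3°.

I = 0.03299∠135.3° A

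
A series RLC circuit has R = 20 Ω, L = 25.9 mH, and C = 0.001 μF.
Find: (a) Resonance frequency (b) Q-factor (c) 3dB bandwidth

Step 1 — Resonance condition Im(Z)=0 gives ω₀ = 1/√(LC).
Step 2 — ω₀ = 1/√(0.0259·1e-09) = 1.965e+05 rad/s.
Step 3 — f₀ = ω₀/(2π) = 3.127e+04 Hz.
Step 4 — Series Q: Q = ω₀L/R = 1.965e+05·0.0259/20 = 254.5.
Step 5 — 3dB bandwidth: Δω = ω₀/Q = 772.2 rad/s; BW = Δω/(2π) = 122.9 Hz.

(a) f₀ = 3.127e+04 Hz  (b) Q = 254.5  (c) BW = 122.9 Hz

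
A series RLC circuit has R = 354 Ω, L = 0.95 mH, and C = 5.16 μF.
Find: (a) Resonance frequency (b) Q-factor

Step 1 — Resonance condition Im(Z)=0 gives ω₀ = 1/√(LC).
Step 2 — ω₀ = 1/√(0.00095·5.16e-06) = 1.428e+04 rad/s.
Step 3 — f₀ = ω₀/(2π) = 2273 Hz.
Step 4 — Series Q: Q = ω₀L/R = 1.428e+04·0.00095/354 = 0.03833.

(a) f₀ = 2273 Hz  (b) Q = 0.03833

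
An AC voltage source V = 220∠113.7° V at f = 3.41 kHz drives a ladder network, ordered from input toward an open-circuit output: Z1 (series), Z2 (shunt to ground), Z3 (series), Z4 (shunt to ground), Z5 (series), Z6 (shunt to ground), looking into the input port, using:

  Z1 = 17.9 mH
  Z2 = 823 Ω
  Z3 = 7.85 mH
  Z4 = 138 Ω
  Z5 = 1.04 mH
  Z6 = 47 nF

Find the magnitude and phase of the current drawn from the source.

Step 1 — Angular frequency: ω = 2π·f = 2π·3410 = 2.143e+04 rad/s.
Step 2 — Component impedances:
  Z1: Z = jωL = j·2.143e+04·0.0179 = 0 + j383.5 Ω
  Z2: Z = R = 823 Ω
  Z3: Z = jωL = j·2.143e+04·0.00785 = 0 + j168.2 Ω
  Z4: Z = R = 138 Ω
  Z5: Z = jωL = j·2.143e+04·0.00104 = 0 + j22.28 Ω
  Z6: Z = 1/(jωC) = -j/(ω·C) = 0 - j993 Ω
Step 3 — Ladder network (open output): work backward from the far end, alternating series and parallel combinations. Z_in = 132.8 + j490.8 Ω = 508.5∠74.9° Ω.
Step 4 — Source phasor: V = 220∠113.7° V = -88.43 + j201.4 V.
Step 5 — Ohm's law: I = V / Z_total = (-88.43 + j201.4) / (132.8 + j490.8) = 0.337 + j0.2714 A.
Step 6 — Convert to polar: |I| = 0.4327 A, ∠I = 38.8°.

I = 0.4327∠38.8° A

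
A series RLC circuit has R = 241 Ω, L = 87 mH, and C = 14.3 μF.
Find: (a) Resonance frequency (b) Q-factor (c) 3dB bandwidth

Step 1 — Resonance condition Im(Z)=0 gives ω₀ = 1/√(LC).
Step 2 — ω₀ = 1/√(0.087·1.43e-05) = 896.5 rad/s.
Step 3 — f₀ = ω₀/(2π) = 142.7 Hz.
Step 4 — Series Q: Q = ω₀L/R = 896.5·0.087/241 = 0.3236.
Step 5 — 3dB bandwidth: Δω = ω₀/Q = 2770 rad/s; BW = Δω/(2π) = 440.9 Hz.

(a) f₀ = 142.7 Hz  (b) Q = 0.3236  (c) BW = 440.9 Hz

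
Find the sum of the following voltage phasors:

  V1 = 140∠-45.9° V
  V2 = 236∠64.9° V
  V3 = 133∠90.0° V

Step 1 — Convert each phasor to rectangular form:
  V1 = 140·(cos(-45.9°) + j·sin(-45.9°)) = 97.43 - j100.5 V
  V2 = 236·(cos(64.9°) + j·sin(64.9°)) = 100.1 + j213.7 V
  V3 = 133·(cos(90.0°) + j·sin(90.0°)) = 0 + j133 V
Step 2 — Sum components: V_total = 197.5 + j246.2 V.
Step 3 — Convert to polar: |V_total| = 315.6 V, ∠V_total = 51.3°.

V_total = 315.6∠51.3° V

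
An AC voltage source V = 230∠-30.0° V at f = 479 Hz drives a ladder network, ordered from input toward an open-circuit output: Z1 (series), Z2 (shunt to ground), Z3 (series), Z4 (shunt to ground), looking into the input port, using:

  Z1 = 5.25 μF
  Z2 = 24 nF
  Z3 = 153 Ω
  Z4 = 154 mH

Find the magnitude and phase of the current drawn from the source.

Step 1 — Angular frequency: ω = 2π·f = 2π·479 = 3010 rad/s.
Step 2 — Component impedances:
  Z1: Z = 1/(jωC) = -j/(ω·C) = 0 - j63.29 Ω
  Z2: Z = 1/(jωC) = -j/(ω·C) = 0 - j1.384e+04 Ω
  Z3: Z = R = 153 Ω
  Z4: Z = jωL = j·3010·0.154 = 0 + j463.5 Ω
Step 3 — Ladder network (open output): work backward from the far end, alternating series and parallel combinations. Z_in = 163.8 + j414.4 Ω = 445.6∠68.4° Ω.
Step 4 — Source phasor: V = 230∠-30.0° V = 199.2 - j115 V.
Step 5 — Ohm's law: I = V / Z_total = (199.2 - j115) / (163.8 + j414.4) = -0.07573 - j0.5106 A.
Step 6 — Convert to polar: |I| = 0.5162 A, ∠I = -98.4°.

I = 0.5162∠-98.4° A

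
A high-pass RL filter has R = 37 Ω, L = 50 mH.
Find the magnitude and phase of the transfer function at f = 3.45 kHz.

Step 1 — Angular frequency: ω = 2π·3450 = 2.168e+04 rad/s.
Step 2 — Transfer function: H(jω) = jωL/(R + jωL).
Step 3 — Numerator jωL = j·1084; denominator R + jωL = 37 + j1084.
Step 4 — H = 0.9988 + j0.0341.
Step 5 — Magnitude: |H| = 0.9994 (-0.0 dB); phase: φ = 2.0°.

|H| = 0.9994 (-0.0 dB), φ = 2.0°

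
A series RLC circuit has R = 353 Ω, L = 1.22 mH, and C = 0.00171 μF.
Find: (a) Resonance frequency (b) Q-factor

Step 1 — Resonance condition Im(Z)=0 gives ω₀ = 1/√(LC).
Step 2 — ω₀ = 1/√(0.00122·1.71e-09) = 6.923e+05 rad/s.
Step 3 — f₀ = ω₀/(2π) = 1.102e+05 Hz.
Step 4 — Series Q: Q = ω₀L/R = 6.923e+05·0.00122/353 = 2.393.

(a) f₀ = 1.102e+05 Hz  (b) Q = 2.393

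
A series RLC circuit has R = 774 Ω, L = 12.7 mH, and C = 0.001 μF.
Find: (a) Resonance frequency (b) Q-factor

Step 1 — Resonance condition Im(Z)=0 gives ω₀ = 1/√(LC).
Step 2 — ω₀ = 1/√(0.0127·1e-09) = 2.806e+05 rad/s.
Step 3 — f₀ = ω₀/(2π) = 4.466e+04 Hz.
Step 4 — Series Q: Q = ω₀L/R = 2.806e+05·0.0127/774 = 4.604.

(a) f₀ = 4.466e+04 Hz  (b) Q = 4.604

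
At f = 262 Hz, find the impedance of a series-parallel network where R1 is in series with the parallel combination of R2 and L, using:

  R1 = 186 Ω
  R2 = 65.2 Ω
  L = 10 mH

Step 1 — Angular frequency: ω = 2π·f = 2π·262 = 1646 rad/s.
Step 2 — Component impedances:
  R1: Z = R = 186 Ω
  R2: Z = R = 65.2 Ω
  L: Z = jωL = j·1646·0.01 = 0 + j16.46 Ω
Step 3 — Parallel branch: R2 || L = 1/(1/R2 + 1/L) = 3.907 + j15.48 Ω.
Step 4 — Series with R1: Z_total = R1 + (R2 || L) = 189.9 + j15.48 Ω = 190.5∠4.7° Ω.

Z = 189.9 + j15.48 Ω = 190.5∠4.7° Ω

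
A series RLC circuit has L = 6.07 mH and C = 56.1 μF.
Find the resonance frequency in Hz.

Step 1 — Resonance condition Im(Z)=0 gives ω₀ = 1/√(LC).
Step 2 — ω₀ = 1/√(0.00607·5.61e-05) = 1714 rad/s.
Step 3 — f₀ = ω₀/(2π) = 272.7 Hz.

f₀ = 272.7 Hz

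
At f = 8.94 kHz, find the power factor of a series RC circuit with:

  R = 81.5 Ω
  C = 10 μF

Step 1 — Angular frequency: ω = 2π·f = 2π·8940 = 5.617e+04 rad/s.
Step 2 — Component impedances:
  R: Z = R = 81.5 Ω
  C: Z = 1/(jωC) = -j/(ω·C) = 0 - j1.78 Ω
Step 3 — Series combination: Z_total = R + C = 81.5 - j1.78 Ω = 81.52∠-1.3° Ω.
Step 4 — Power factor: PF = cos(φ) = Re(Z)/|Z| = 81.5/81.52 = 0.9998.
Step 5 — Type: Im(Z) = -1.78 ⇒ leading (phase φ = -1.3°).

PF = 0.9998 (leading, φ = -1.3°)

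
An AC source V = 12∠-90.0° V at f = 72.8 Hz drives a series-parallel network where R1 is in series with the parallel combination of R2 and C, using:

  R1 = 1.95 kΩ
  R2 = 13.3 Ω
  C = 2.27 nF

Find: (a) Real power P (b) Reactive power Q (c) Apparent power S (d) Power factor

Step 1 — Angular frequency: ω = 2π·f = 2π·72.8 = 457.4 rad/s.
Step 2 — Component impedances:
  R1: Z = R = 1950 Ω
  R2: Z = R = 13.3 Ω
  C: Z = 1/(jωC) = -j/(ω·C) = 0 - j9.631e+05 Ω
Step 3 — Parallel branch: R2 || C = 1/(1/R2 + 1/C) = 13.3 - j0.0001837 Ω.
Step 4 — Series with R1: Z_total = R1 + (R2 || C) = 1963 - j0.0001837 Ω = 1963∠-0.0° Ω.
Step 5 — Source phasor: V = 12∠-90.0° V = 0 - j12 V.
Step 6 — Current: I = V / Z = 5.718e-10 - j0.006112 A = 0.006112∠-90.0° A.
Step 7 — Complex power: S = V·I* = 0.07335 - j6.862e-09 VA.
Step 8 — Real power: P = Re(S) = 0.07335 W.
Step 9 — Reactive power: Q = Im(S) = -6.862e-09 VAR.
Step 10 — Apparent power: |S| = 0.07335 VA.
Step 11 — Power factor: PF = P/|S| = 1 (leading).

(a) P = 0.07335 W  (b) Q = -6.862e-09 VAR  (c) S = 0.07335 VA  (d) PF = 1 (leading)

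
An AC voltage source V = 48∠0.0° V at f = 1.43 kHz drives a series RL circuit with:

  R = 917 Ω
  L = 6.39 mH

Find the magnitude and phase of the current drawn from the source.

Step 1 — Angular frequency: ω = 2π·f = 2π·1430 = 8985 rad/s.
Step 2 — Component impedances:
  R: Z = R = 917 Ω
  L: Z = jωL = j·8985·0.00639 = 0 + j57.41 Ω
Step 3 — Series combination: Z_total = R + L = 917 + j57.41 Ω = 918.8∠3.6° Ω.
Step 4 — Source phasor: V = 48∠0.0° V = 48 V.
Step 5 — Ohm's law: I = V / Z_total = (48) / (917 + j57.41) = 0.05214 - j0.003265 A.
Step 6 — Convert to polar: |I| = 0.05224 A, ∠I = -3.6°.

I = 0.05224∠-3.6° A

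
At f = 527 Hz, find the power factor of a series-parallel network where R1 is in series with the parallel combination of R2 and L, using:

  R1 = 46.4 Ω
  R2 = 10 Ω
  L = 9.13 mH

Step 1 — Angular frequency: ω = 2π·f = 2π·527 = 3311 rad/s.
Step 2 — Component impedances:
  R1: Z = R = 46.4 Ω
  R2: Z = R = 10 Ω
  L: Z = jωL = j·3311·0.00913 = 0 + j30.23 Ω
Step 3 — Parallel branch: R2 || L = 1/(1/R2 + 1/L) = 9.014 + j2.982 Ω.
Step 4 — Series with R1: Z_total = R1 + (R2 || L) = 55.41 + j2.982 Ω = 55.49∠3.1° Ω.
Step 5 — Power factor: PF = cos(φ) = Re(Z)/|Z| = 55.41/55.49 = 0.9986.
Step 6 — Type: Im(Z) = 2.982 ⇒ lagging (phase φ = 3.1°).

PF = 0.9986 (lagging, φ = 3.1°)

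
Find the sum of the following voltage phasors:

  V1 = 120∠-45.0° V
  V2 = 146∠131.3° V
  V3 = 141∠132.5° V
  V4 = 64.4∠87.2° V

Step 1 — Convert each phasor to rectangular form:
  V1 = 120·(cos(-45.0°) + j·sin(-45.0°)) = 84.85 - j84.85 V
  V2 = 146·(cos(131.3°) + j·sin(131.3°)) = -96.36 + j109.7 V
  V3 = 141·(cos(132.5°) + j·sin(132.5°)) = -95.26 + j104 V
  V4 = 64.4·(cos(87.2°) + j·sin(87.2°)) = 3.146 + j64.32 V
Step 2 — Sum components: V_total = -103.6 + j193.1 V.
Step 3 — Convert to polar: |V_total| = 219.2 V, ∠V_total = 118.2°.

V_total = 219.2∠118.2° V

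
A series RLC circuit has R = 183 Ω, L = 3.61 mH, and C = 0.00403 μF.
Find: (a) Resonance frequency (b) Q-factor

Step 1 — Resonance condition Im(Z)=0 gives ω₀ = 1/√(LC).
Step 2 — ω₀ = 1/√(0.00361·4.03e-09) = 2.622e+05 rad/s.
Step 3 — f₀ = ω₀/(2π) = 4.173e+04 Hz.
Step 4 — Series Q: Q = ω₀L/R = 2.622e+05·0.00361/183 = 5.172.

(a) f₀ = 4.173e+04 Hz  (b) Q = 5.172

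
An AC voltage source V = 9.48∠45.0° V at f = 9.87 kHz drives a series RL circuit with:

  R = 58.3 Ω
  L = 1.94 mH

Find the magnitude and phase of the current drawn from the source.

Step 1 — Angular frequency: ω = 2π·f = 2π·9870 = 6.202e+04 rad/s.
Step 2 — Component impedances:
  R: Z = R = 58.3 Ω
  L: Z = jωL = j·6.202e+04·0.00194 = 0 + j120.3 Ω
Step 3 — Series combination: Z_total = R + L = 58.3 + j120.3 Ω = 133.7∠64.1° Ω.
Step 4 — Source phasor: V = 9.48∠45.0° V = 6.703 + j6.703 V.
Step 5 — Ohm's law: I = V / Z_total = (6.703 + j6.703) / (58.3 + j120.3) = 0.06699 - j0.02326 A.
Step 6 — Convert to polar: |I| = 0.07091 A, ∠I = -19.1°.

I = 0.07091∠-19.1° A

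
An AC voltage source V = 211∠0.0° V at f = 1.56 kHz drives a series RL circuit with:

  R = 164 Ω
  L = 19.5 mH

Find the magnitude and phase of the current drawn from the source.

Step 1 — Angular frequency: ω = 2π·f = 2π·1560 = 9802 rad/s.
Step 2 — Component impedances:
  R: Z = R = 164 Ω
  L: Z = jωL = j·9802·0.0195 = 0 + j191.1 Ω
Step 3 — Series combination: Z_total = R + L = 164 + j191.1 Ω = 251.8∠49.4° Ω.
Step 4 — Source phasor: V = 211∠0.0° V = 211 V.
Step 5 — Ohm's law: I = V / Z_total = (211) / (164 + j191.1) = 0.5456 - j0.6358 A.
Step 6 — Convert to polar: |I| = 0.8378 A, ∠I = -49.4°.

I = 0.8378∠-49.4° A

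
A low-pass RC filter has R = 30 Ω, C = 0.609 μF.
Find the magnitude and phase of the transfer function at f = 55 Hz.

Step 1 — Angular frequency: ω = 2π·55 = 345.6 rad/s.
Step 2 — Transfer function: H(jω) = 1/(1 + jωRC).
Step 3 — Denominator: 1 + jωRC = 1 + j·345.6·30·6.09e-07 = 1 + j0.006314.
Step 4 — H = 1 - j0.006313.
Step 5 — Magnitude: |H| = 1 (-0.0 dB); phase: φ = -0.4°.

|H| = 1 (-0.0 dB), φ = -0.4°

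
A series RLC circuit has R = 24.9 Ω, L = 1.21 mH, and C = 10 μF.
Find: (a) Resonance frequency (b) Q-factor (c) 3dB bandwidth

Step 1 — Resonance condition Im(Z)=0 gives ω₀ = 1/√(LC).
Step 2 — ω₀ = 1/√(0.00121·1e-05) = 9091 rad/s.
Step 3 — f₀ = ω₀/(2π) = 1447 Hz.
Step 4 — Series Q: Q = ω₀L/R = 9091·0.00121/24.9 = 0.4418.
Step 5 — 3dB bandwidth: Δω = ω₀/Q = 2.058e+04 rad/s; BW = Δω/(2π) = 3275 Hz.

(a) f₀ = 1447 Hz  (b) Q = 0.4418  (c) BW = 3275 Hz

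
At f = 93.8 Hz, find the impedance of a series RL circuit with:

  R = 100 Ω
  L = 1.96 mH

Step 1 — Angular frequency: ω = 2π·f = 2π·93.8 = 589.4 rad/s.
Step 2 — Component impedances:
  R: Z = R = 100 Ω
  L: Z = jωL = j·589.4·0.00196 = 0 + j1.155 Ω
Step 3 — Series combination: Z_total = R + L = 100 + j1.155 Ω = 100∠0.7° Ω.

Z = 100 + j1.155 Ω = 100∠0.7° Ω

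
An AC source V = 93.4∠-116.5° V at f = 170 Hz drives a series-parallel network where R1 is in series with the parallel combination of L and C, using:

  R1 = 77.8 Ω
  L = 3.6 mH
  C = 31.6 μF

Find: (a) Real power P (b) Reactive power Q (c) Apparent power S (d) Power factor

Step 1 — Angular frequency: ω = 2π·f = 2π·170 = 1068 rad/s.
Step 2 — Component impedances:
  R1: Z = R = 77.8 Ω
  L: Z = jωL = j·1068·0.0036 = 0 + j3.845 Ω
  C: Z = 1/(jωC) = -j/(ω·C) = 0 - j29.63 Ω
Step 3 — Parallel branch: L || C = 1/(1/L + 1/C) = 0 + j4.419 Ω.
Step 4 — Series with R1: Z_total = R1 + (L || C) = 77.8 + j4.419 Ω = 77.93∠3.3° Ω.
Step 5 — Source phasor: V = 93.4∠-116.5° V = -41.67 - j83.59 V.
Step 6 — Current: I = V / Z = -0.5948 - j1.041 A = 1.199∠-119.8° A.
Step 7 — Complex power: S = V·I* = 111.8 + j6.348 VA.
Step 8 — Real power: P = Re(S) = 111.8 W.
Step 9 — Reactive power: Q = Im(S) = 6.348 VAR.
Step 10 — Apparent power: |S| = 111.9 VA.
Step 11 — Power factor: PF = P/|S| = 0.9984 (lagging).

(a) P = 111.8 W  (b) Q = 6.348 VAR  (c) S = 111.9 VA  (d) PF = 0.9984 (lagging)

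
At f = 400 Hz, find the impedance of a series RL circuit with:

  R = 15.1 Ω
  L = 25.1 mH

Step 1 — Angular frequency: ω = 2π·f = 2π·400 = 2513 rad/s.
Step 2 — Component impedances:
  R: Z = R = 15.1 Ω
  L: Z = jωL = j·2513·0.0251 = 0 + j63.08 Ω
Step 3 — Series combination: Z_total = R + L = 15.1 + j63.08 Ω = 64.87∠76.5° Ω.

Z = 15.1 + j63.08 Ω = 64.87∠76.5° Ω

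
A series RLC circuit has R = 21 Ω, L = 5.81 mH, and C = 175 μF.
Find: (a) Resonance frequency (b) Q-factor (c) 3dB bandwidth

Step 1 — Resonance: ω₀ = 1/√(LC) = 1/√(0.00581·0.000175) = 991.7 rad/s.
Step 2 — f₀ = ω₀/(2π) = 157.8 Hz.
Step 3 — Series Q: Q = ω₀L/R = 991.7·0.00581/21 = 0.2744.
Step 4 — Bandwidth: Δω = ω₀/Q = 3614 rad/s; BW = Δω/(2π) = 575.3 Hz.

(a) f₀ = 157.8 Hz  (b) Q = 0.2744  (c) BW = 575.3 Hz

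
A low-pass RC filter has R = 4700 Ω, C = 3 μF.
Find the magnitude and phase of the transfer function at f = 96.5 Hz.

Step 1 — Angular frequency: ω = 2π·96.5 = 606.3 rad/s.
Step 2 — Transfer function: H(jω) = 1/(1 + jωRC).
Step 3 — Denominator: 1 + jωRC = 1 + j·606.3·4700·3e-06 = 1 + j8.549.
Step 4 — H = 0.0135 - j0.1154.
Step 5 — Magnitude: |H| = 0.1162 (-18.7 dB); phase: φ = -83.3°.

|H| = 0.1162 (-18.7 dB), φ = -83.3°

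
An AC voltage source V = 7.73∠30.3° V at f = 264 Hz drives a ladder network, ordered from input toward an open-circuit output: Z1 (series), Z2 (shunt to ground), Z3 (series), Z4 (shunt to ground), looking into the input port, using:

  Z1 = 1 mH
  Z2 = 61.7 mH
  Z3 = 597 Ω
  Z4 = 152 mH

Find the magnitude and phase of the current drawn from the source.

Step 1 — Angular frequency: ω = 2π·f = 2π·264 = 1659 rad/s.
Step 2 — Component impedances:
  Z1: Z = jωL = j·1659·0.001 = 0 + j1.659 Ω
  Z2: Z = jωL = j·1659·0.0617 = 0 + j102.3 Ω
  Z3: Z = R = 597 Ω
  Z4: Z = jωL = j·1659·0.152 = 0 + j252.1 Ω
Step 3 — Ladder network (open output): work backward from the far end, alternating series and parallel combinations. Z_in = 12.97 + j96.3 Ω = 97.17∠82.3° Ω.
Step 4 — Source phasor: V = 7.73∠30.3° V = 6.674 + j3.9 V.
Step 5 — Ohm's law: I = V / Z_total = (6.674 + j3.9) / (12.97 + j96.3) = 0.04894 - j0.06271 A.
Step 6 — Convert to polar: |I| = 0.07955 A, ∠I = -52.0°.

I = 0.07955∠-52.0° A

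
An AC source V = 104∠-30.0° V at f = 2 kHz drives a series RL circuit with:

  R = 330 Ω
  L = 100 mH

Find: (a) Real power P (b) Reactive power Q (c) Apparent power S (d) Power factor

Step 1 — Angular frequency: ω = 2π·f = 2π·2000 = 1.257e+04 rad/s.
Step 2 — Component impedances:
  R: Z = R = 330 Ω
  L: Z = jωL = j·1.257e+04·0.1 = 0 + j1257 Ω
Step 3 — Series combination: Z_total = R + L = 330 + j1257 Ω = 1299∠75.3° Ω.
Step 4 — Source phasor: V = 104∠-30.0° V = 90.07 - j52 V.
Step 5 — Current: I = V / Z = -0.0211 - j0.07721 A = 0.08005∠-105.3° A.
Step 6 — Complex power: S = V·I* = 2.114 + j8.052 VA.
Step 7 — Real power: P = Re(S) = 2.114 W.
Step 8 — Reactive power: Q = Im(S) = 8.052 VAR.
Step 9 — Apparent power: |S| = 8.325 VA.
Step 10 — Power factor: PF = P/|S| = 0.254 (lagging).

(a) P = 2.114 W  (b) Q = 8.052 VAR  (c) S = 8.325 VA  (d) PF = 0.254 (lagging)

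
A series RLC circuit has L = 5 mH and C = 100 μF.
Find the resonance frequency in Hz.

Step 1 — Resonance condition Im(Z)=0 gives ω₀ = 1/√(LC).
Step 2 — ω₀ = 1/√(0.005·0.0001) = 1414 rad/s.
Step 3 — f₀ = ω₀/(2π) = 225.1 Hz.

f₀ = 225.1 Hz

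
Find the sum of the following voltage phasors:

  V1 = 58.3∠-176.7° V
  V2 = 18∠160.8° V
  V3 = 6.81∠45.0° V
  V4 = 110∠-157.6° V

Step 1 — Convert each phasor to rectangular form:
  V1 = 58.3·(cos(-176.7°) + j·sin(-176.7°)) = -58.2 - j3.356 V
  V2 = 18·(cos(160.8°) + j·sin(160.8°)) = -17 + j5.92 V
  V3 = 6.81·(cos(45.0°) + j·sin(45.0°)) = 4.815 + j4.815 V
  V4 = 110·(cos(-157.6°) + j·sin(-157.6°)) = -101.7 - j41.92 V
Step 2 — Sum components: V_total = -172.1 - j34.54 V.
Step 3 — Convert to polar: |V_total| = 175.5 V, ∠V_total = -168.7°.

V_total = 175.5∠-168.7° V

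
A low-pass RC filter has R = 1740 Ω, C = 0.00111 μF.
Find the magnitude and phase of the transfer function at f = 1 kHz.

Step 1 — Angular frequency: ω = 2π·1000 = 6283 rad/s.
Step 2 — Transfer function: H(jω) = 1/(1 + jωRC).
Step 3 — Denominator: 1 + jωRC = 1 + j·6283·1740·1.11e-09 = 1 + j0.01214.
Step 4 — H = 0.9999 - j0.01213.
Step 5 — Magnitude: |H| = 0.9999 (-0.0 dB); phase: φ = -0.7°.

|H| = 0.9999 (-0.0 dB), φ = -0.7°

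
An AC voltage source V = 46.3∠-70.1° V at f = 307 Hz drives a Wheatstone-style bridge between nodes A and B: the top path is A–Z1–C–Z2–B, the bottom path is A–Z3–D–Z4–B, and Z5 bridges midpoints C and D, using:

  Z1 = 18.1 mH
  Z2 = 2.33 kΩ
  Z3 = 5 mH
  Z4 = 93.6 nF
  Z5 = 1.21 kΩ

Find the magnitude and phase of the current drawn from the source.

Step 1 — Angular frequency: ω = 2π·f = 2π·307 = 1929 rad/s.
Step 2 — Component impedances:
  Z1: Z = jωL = j·1929·0.0181 = 0 + j34.91 Ω
  Z2: Z = R = 2330 Ω
  Z3: Z = jωL = j·1929·0.005 = 0 + j9.645 Ω
  Z4: Z = 1/(jωC) = -j/(ω·C) = 0 - j5539 Ω
  Z5: Z = R = 1210 Ω
Step 3 — Bridge requires nodal analysis (the Z5 bridge couples midpoints C and D, so the two paths cannot be reduced to a simple series/parallel combination). Setting node B to ground and injecting 1 A at node A, the 3-node admittance system at A, C, D solves to V_A = Z_AB = 2000 - j813.8 Ω = 2160∠-22.1° Ω.
Step 4 — Source phasor: V = 46.3∠-70.1° V = 15.76 - j43.54 V.
Step 5 — Ohm's law: I = V / Z_total = (15.76 - j43.54) / (2000 - j813.8) = 0.01436 - j0.01592 A.
Step 6 — Convert to polar: |I| = 0.02144 A, ∠I = -48.0°.

I = 0.02144∠-48.0° A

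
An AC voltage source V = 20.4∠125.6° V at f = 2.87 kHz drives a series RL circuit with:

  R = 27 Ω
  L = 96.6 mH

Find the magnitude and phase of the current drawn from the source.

Step 1 — Angular frequency: ω = 2π·f = 2π·2870 = 1.803e+04 rad/s.
Step 2 — Component impedances:
  R: Z = R = 27 Ω
  L: Z = jωL = j·1.803e+04·0.0966 = 0 + j1742 Ω
Step 3 — Series combination: Z_total = R + L = 27 + j1742 Ω = 1742∠89.1° Ω.
Step 4 — Source phasor: V = 20.4∠125.6° V = -11.88 + j16.59 V.
Step 5 — Ohm's law: I = V / Z_total = (-11.88 + j16.59) / (27 + j1742) = 0.009414 + j0.006963 A.
Step 6 — Convert to polar: |I| = 0.01171 A, ∠I = 36.5°.

I = 0.01171∠36.5° A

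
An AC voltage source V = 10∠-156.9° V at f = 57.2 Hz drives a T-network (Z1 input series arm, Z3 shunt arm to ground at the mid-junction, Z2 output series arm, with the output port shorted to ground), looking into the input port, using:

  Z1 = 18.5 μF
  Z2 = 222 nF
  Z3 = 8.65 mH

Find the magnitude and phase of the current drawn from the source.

Step 1 — Angular frequency: ω = 2π·f = 2π·57.2 = 359.4 rad/s.
Step 2 — Component impedances:
  Z1: Z = 1/(jωC) = -j/(ω·C) = 0 - j150.4 Ω
  Z2: Z = 1/(jωC) = -j/(ω·C) = 0 - j1.253e+04 Ω
  Z3: Z = jωL = j·359.4·0.00865 = 0 + j3.109 Ω
Step 3 — With the output port shorted to ground, the output series arm Z2 runs from the junction to ground; the shunt arm Z3 also runs from the junction to ground. They appear in parallel: Z3 || Z2 = 0 + j3.11 Ω.
Step 4 — Series with input arm Z1: Z_in = Z1 + (Z3 || Z2) = 0 - j147.3 Ω = 147.3∠-90.0° Ω.
Step 5 — Source phasor: V = 10∠-156.9° V = -9.198 - j3.923 V.
Step 6 — Ohm's law: I = V / Z_total = (-9.198 - j3.923) / (0 - j147.3) = 0.02664 - j0.06245 A.
Step 7 — Convert to polar: |I| = 0.06789 A, ∠I = -66.9°.

I = 0.06789∠-66.9° A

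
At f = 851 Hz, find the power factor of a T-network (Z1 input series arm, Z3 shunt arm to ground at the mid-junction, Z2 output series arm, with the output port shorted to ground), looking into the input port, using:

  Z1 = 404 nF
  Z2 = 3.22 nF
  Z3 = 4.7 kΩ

Step 1 — Angular frequency: ω = 2π·f = 2π·851 = 5347 rad/s.
Step 2 — Component impedances:
  Z1: Z = 1/(jωC) = -j/(ω·C) = 0 - j462.9 Ω
  Z2: Z = 1/(jωC) = -j/(ω·C) = 0 - j5.808e+04 Ω
  Z3: Z = R = 4700 Ω
Step 3 — With the output port shorted to ground, the output series arm Z2 runs from the junction to ground; the shunt arm Z3 also runs from the junction to ground. They appear in parallel: Z3 || Z2 = 4669 - j377.9 Ω.
Step 4 — Series with input arm Z1: Z_in = Z1 + (Z3 || Z2) = 4669 - j840.8 Ω = 4745∠-10.2° Ω.
Step 5 — Power factor: PF = cos(φ) = Re(Z)/|Z| = 4669.4/4744.5 = 0.9842.
Step 6 — Type: Im(Z) = -840.8 ⇒ leading (phase φ = -10.2°).

PF = 0.9842 (leading, φ = -10.2°)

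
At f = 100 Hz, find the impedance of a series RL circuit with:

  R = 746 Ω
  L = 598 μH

Step 1 — Angular frequency: ω = 2π·f = 2π·100 = 628.3 rad/s.
Step 2 — Component impedances:
  R: Z = R = 746 Ω
  L: Z = jωL = j·628.3·0.000598 = 0 + j0.3757 Ω
Step 3 — Series combination: Z_total = R + L = 746 + j0.3757 Ω = 746∠0.0° Ω.

Z = 746 + j0.3757 Ω = 746∠0.0° Ω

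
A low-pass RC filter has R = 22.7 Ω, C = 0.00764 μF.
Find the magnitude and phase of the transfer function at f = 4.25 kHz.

Step 1 — Angular frequency: ω = 2π·4250 = 2.67e+04 rad/s.
Step 2 — Transfer function: H(jω) = 1/(1 + jωRC).
Step 3 — Denominator: 1 + jωRC = 1 + j·2.67e+04·22.7·7.64e-09 = 1 + j0.004631.
Step 4 — H = 1 - j0.004631.
Step 5 — Magnitude: |H| = 1 (-0.0 dB); phase: φ = -0.3°.

|H| = 1 (-0.0 dB), φ = -0.3°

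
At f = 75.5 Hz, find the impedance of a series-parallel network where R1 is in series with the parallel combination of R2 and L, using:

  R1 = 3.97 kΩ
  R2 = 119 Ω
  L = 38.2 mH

Step 1 — Angular frequency: ω = 2π·f = 2π·75.5 = 474.4 rad/s.
Step 2 — Component impedances:
  R1: Z = R = 3970 Ω
  R2: Z = R = 119 Ω
  L: Z = jωL = j·474.4·0.0382 = 0 + j18.12 Ω
Step 3 — Parallel branch: R2 || L = 1/(1/R2 + 1/L) = 2.697 + j17.71 Ω.
Step 4 — Series with R1: Z_total = R1 + (R2 || L) = 3973 + j17.71 Ω = 3973∠0.3° Ω.

Z = 3973 + j17.71 Ω = 3973∠0.3° Ω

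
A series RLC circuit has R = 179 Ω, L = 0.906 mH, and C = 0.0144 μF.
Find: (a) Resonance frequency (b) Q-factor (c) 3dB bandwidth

Step 1 — Resonance condition Im(Z)=0 gives ω₀ = 1/√(LC).
Step 2 — ω₀ = 1/√(0.000906·1.44e-08) = 2.769e+05 rad/s.
Step 3 — f₀ = ω₀/(2π) = 4.406e+04 Hz.
Step 4 — Series Q: Q = ω₀L/R = 2.769e+05·0.000906/179 = 1.401.
Step 5 — 3dB bandwidth: Δω = ω₀/Q = 1.976e+05 rad/s; BW = Δω/(2π) = 3.144e+04 Hz.

(a) f₀ = 4.406e+04 Hz  (b) Q = 1.401  (c) BW = 3.144e+04 Hz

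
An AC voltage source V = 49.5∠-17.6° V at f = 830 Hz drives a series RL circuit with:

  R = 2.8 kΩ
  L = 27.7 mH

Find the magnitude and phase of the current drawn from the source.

Step 1 — Angular frequency: ω = 2π·f = 2π·830 = 5215 rad/s.
Step 2 — Component impedances:
  R: Z = R = 2800 Ω
  L: Z = jωL = j·5215·0.0277 = 0 + j144.5 Ω
Step 3 — Series combination: Z_total = R + L = 2800 + j144.5 Ω = 2804∠3.0° Ω.
Step 4 — Source phasor: V = 49.5∠-17.6° V = 47.18 - j14.97 V.
Step 5 — Ohm's law: I = V / Z_total = (47.18 - j14.97) / (2800 + j144.5) = 0.01653 - j0.006198 A.
Step 6 — Convert to polar: |I| = 0.01766 A, ∠I = -20.6°.

I = 0.01766∠-20.6° A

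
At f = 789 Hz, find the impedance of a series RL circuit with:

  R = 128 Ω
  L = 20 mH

Step 1 — Angular frequency: ω = 2π·f = 2π·789 = 4957 rad/s.
Step 2 — Component impedances:
  R: Z = R = 128 Ω
  L: Z = jωL = j·4957·0.02 = 0 + j99.15 Ω
Step 3 — Series combination: Z_total = R + L = 128 + j99.15 Ω = 161.9∠37.8° Ω.

Z = 128 + j99.15 Ω = 161.9∠37.8° Ω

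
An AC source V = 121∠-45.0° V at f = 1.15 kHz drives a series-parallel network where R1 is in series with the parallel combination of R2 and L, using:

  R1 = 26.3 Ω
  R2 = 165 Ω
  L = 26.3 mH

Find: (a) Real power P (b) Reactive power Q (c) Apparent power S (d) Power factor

Step 1 — Angular frequency: ω = 2π·f = 2π·1150 = 7226 rad/s.
Step 2 — Component impedances:
  R1: Z = R = 26.3 Ω
  R2: Z = R = 165 Ω
  L: Z = jωL = j·7226·0.0263 = 0 + j190 Ω
Step 3 — Parallel branch: R2 || L = 1/(1/R2 + 1/L) = 94.08 + j81.68 Ω.
Step 4 — Series with R1: Z_total = R1 + (R2 || L) = 120.4 + j81.68 Ω = 145.5∠34.2° Ω.
Step 5 — Source phasor: V = 121∠-45.0° V = 85.56 - j85.56 V.
Step 6 — Current: I = V / Z = 0.1564 - j0.8169 A = 0.8318∠-79.2° A.
Step 7 — Complex power: S = V·I* = 83.28 + j56.51 VA.
Step 8 — Real power: P = Re(S) = 83.28 W.
Step 9 — Reactive power: Q = Im(S) = 56.51 VAR.
Step 10 — Apparent power: |S| = 100.6 VA.
Step 11 — Power factor: PF = P/|S| = 0.8275 (lagging).

(a) P = 83.28 W  (b) Q = 56.51 VAR  (c) S = 100.6 VA  (d) PF = 0.8275 (lagging)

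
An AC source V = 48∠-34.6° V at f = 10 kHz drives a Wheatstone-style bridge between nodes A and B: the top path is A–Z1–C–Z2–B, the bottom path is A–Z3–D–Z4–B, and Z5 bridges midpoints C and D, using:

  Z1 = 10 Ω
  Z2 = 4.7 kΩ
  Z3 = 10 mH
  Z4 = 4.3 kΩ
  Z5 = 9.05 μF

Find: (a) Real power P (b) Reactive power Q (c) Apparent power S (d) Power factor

Step 1 — Angular frequency: ω = 2π·f = 2π·1e+04 = 6.283e+04 rad/s.
Step 2 — Component impedances:
  Z1: Z = R = 10 Ω
  Z2: Z = R = 4700 Ω
  Z3: Z = jωL = j·6.283e+04·0.01 = 0 + j628.3 Ω
  Z4: Z = R = 4300 Ω
  Z5: Z = 1/(jωC) = -j/(ω·C) = 0 - j1.759 Ω
Step 3 — Bridge requires nodal analysis (the Z5 bridge couples midpoints C and D, so the two paths cannot be reduced to a simple series/parallel combination). Setting node B to ground and injecting 1 A at node A, the 3-node admittance system at A, C, D solves to V_A = Z_AB = 2256 - j0.3209 Ω = 2256∠-0.0° Ω.
Step 4 — Source phasor: V = 48∠-34.6° V = 39.51 - j27.26 V.
Step 5 — Current: I = V / Z = 0.01752 - j0.01208 A = 0.02128∠-34.6° A.
Step 6 — Complex power: S = V·I* = 1.021 - j0.0001453 VA.
Step 7 — Real power: P = Re(S) = 1.021 W.
Step 8 — Reactive power: Q = Im(S) = -0.0001453 VAR.
Step 9 — Apparent power: |S| = 1.021 VA.
Step 10 — Power factor: PF = P/|S| = 1 (leading).

(a) P = 1.021 W  (b) Q = -0.0001453 VAR  (c) S = 1.021 VA  (d) PF = 1 (leading)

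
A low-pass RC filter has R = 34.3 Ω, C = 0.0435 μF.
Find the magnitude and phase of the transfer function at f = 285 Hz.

Step 1 — Angular frequency: ω = 2π·285 = 1791 rad/s.
Step 2 — Transfer function: H(jω) = 1/(1 + jωRC).
Step 3 — Denominator: 1 + jωRC = 1 + j·1791·34.3·4.35e-08 = 1 + j0.002672.
Step 4 — H = 1 - j0.002672.
Step 5 — Magnitude: |H| = 1 (-0.0 dB); phase: φ = -0.2°.

|H| = 1 (-0.0 dB), φ = -0.2°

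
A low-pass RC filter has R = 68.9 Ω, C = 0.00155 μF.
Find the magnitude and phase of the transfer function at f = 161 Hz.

Step 1 — Angular frequency: ω = 2π·161 = 1012 rad/s.
Step 2 — Transfer function: H(jω) = 1/(1 + jωRC).
Step 3 — Denominator: 1 + jωRC = 1 + j·1012·68.9·1.55e-09 = 1 + j0.000108.
Step 4 — H = 1 - j0.000108.
Step 5 — Magnitude: |H| = 1 (-0.0 dB); phase: φ = -0.0°.

|H| = 1 (-0.0 dB), φ = -0.0°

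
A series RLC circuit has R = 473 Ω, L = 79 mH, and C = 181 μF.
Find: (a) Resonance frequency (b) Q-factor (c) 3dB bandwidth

Step 1 — Resonance: ω₀ = 1/√(LC) = 1/√(0.079·0.000181) = 264.5 rad/s.
Step 2 — f₀ = ω₀/(2π) = 42.09 Hz.
Step 3 — Series Q: Q = ω₀L/R = 264.5·0.079/473 = 0.04417.
Step 4 — Bandwidth: Δω = ω₀/Q = 5987 rad/s; BW = Δω/(2π) = 952.9 Hz.

(a) f₀ = 42.09 Hz  (b) Q = 0.04417  (c) BW = 952.9 Hz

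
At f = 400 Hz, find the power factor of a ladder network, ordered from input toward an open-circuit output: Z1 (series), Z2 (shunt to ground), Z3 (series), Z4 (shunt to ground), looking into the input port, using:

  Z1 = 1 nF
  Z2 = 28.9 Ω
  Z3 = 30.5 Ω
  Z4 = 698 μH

Step 1 — Angular frequency: ω = 2π·f = 2π·400 = 2513 rad/s.
Step 2 — Component impedances:
  Z1: Z = 1/(jωC) = -j/(ω·C) = 0 - j3.979e+05 Ω
  Z2: Z = R = 28.9 Ω
  Z3: Z = R = 30.5 Ω
  Z4: Z = jωL = j·2513·0.000698 = 0 + j1.754 Ω
Step 3 — Ladder network (open output): work backward from the far end, alternating series and parallel combinations. Z_in = 14.85 - j3.979e+05 Ω = 3.979e+05∠-90.0° Ω.
Step 4 — Power factor: PF = cos(φ) = Re(Z)/|Z| = 14.8515/397887 = 3.733e-05.
Step 5 — Type: Im(Z) = -3.979e+05 ⇒ leading (phase φ = -90.0°).

PF = 3.733e-05 (leading, φ = -90.0°)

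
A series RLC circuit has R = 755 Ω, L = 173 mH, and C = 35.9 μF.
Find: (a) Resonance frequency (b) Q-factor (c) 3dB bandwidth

Step 1 — Resonance: ω₀ = 1/√(LC) = 1/√(0.173·3.59e-05) = 401.3 rad/s.
Step 2 — f₀ = ω₀/(2π) = 63.86 Hz.
Step 3 — Series Q: Q = ω₀L/R = 401.3·0.173/755 = 0.09195.
Step 4 — Bandwidth: Δω = ω₀/Q = 4364 rad/s; BW = Δω/(2π) = 694.6 Hz.

(a) f₀ = 63.86 Hz  (b) Q = 0.09195  (c) BW = 694.6 Hz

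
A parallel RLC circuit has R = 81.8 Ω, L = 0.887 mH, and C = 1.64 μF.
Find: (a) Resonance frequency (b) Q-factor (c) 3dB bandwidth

Step 1 — Resonance: ω₀ = 1/√(LC) = 1/√(0.000887·1.64e-06) = 2.622e+04 rad/s.
Step 2 — f₀ = ω₀/(2π) = 4173 Hz.
Step 3 — Parallel Q: Q = R/(ω₀L) = 81.8/(2.622e+04·0.000887) = 3.517.
Step 4 — Bandwidth: Δω = ω₀/Q = 7454 rad/s; BW = Δω/(2π) = 1186 Hz.

(a) f₀ = 4173 Hz  (b) Q = 3.517  (c) BW = 1186 Hz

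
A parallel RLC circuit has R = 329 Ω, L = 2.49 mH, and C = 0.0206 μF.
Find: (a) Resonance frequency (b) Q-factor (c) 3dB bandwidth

Step 1 — Resonance: ω₀ = 1/√(LC) = 1/√(0.00249·2.06e-08) = 1.396e+05 rad/s.
Step 2 — f₀ = ω₀/(2π) = 2.222e+04 Hz.
Step 3 — Parallel Q: Q = R/(ω₀L) = 329/(1.396e+05·0.00249) = 0.9463.
Step 4 — Bandwidth: Δω = ω₀/Q = 1.475e+05 rad/s; BW = Δω/(2π) = 2.348e+04 Hz.

(a) f₀ = 2.222e+04 Hz  (b) Q = 0.9463  (c) BW = 2.348e+04 Hz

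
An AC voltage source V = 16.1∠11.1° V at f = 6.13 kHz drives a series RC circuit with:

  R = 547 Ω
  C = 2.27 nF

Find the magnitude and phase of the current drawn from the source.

Step 1 — Angular frequency: ω = 2π·f = 2π·6130 = 3.852e+04 rad/s.
Step 2 — Component impedances:
  R: Z = R = 547 Ω
  C: Z = 1/(jωC) = -j/(ω·C) = 0 - j1.144e+04 Ω
Step 3 — Series combination: Z_total = R + C = 547 - j1.144e+04 Ω = 1.145e+04∠-87.3° Ω.
Step 4 — Source phasor: V = 16.1∠11.1° V = 15.8 + j3.1 V.
Step 5 — Ohm's law: I = V / Z_total = (15.8 + j3.1) / (547 - j1.144e+04) = -0.0002045 + j0.001391 A.
Step 6 — Convert to polar: |I| = 0.001406 A, ∠I = 98.4°.

I = 0.001406∠98.4° A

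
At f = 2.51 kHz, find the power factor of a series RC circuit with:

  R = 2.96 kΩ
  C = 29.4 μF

Step 1 — Angular frequency: ω = 2π·f = 2π·2510 = 1.577e+04 rad/s.
Step 2 — Component impedances:
  R: Z = R = 2960 Ω
  C: Z = 1/(jωC) = -j/(ω·C) = 0 - j2.157 Ω
Step 3 — Series combination: Z_total = R + C = 2960 - j2.157 Ω = 2960∠-0.0° Ω.
Step 4 — Power factor: PF = cos(φ) = Re(Z)/|Z| = 2960/2960 = 1.
Step 5 — Type: Im(Z) = -2.157 ⇒ leading (phase φ = -0.0°).

PF = 1 (leading, φ = -0.0°)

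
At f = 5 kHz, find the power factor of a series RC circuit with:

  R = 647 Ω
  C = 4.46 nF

Step 1 — Angular frequency: ω = 2π·f = 2π·5000 = 3.142e+04 rad/s.
Step 2 — Component impedances:
  R: Z = R = 647 Ω
  C: Z = 1/(jωC) = -j/(ω·C) = 0 - j7137 Ω
Step 3 — Series combination: Z_total = R + C = 647 - j7137 Ω = 7166∠-84.8° Ω.
Step 4 — Power factor: PF = cos(φ) = Re(Z)/|Z| = 647/7166.3 = 0.09028.
Step 5 — Type: Im(Z) = -7137 ⇒ leading (phase φ = -84.8°).

PF = 0.09028 (leading, φ = -84.8°)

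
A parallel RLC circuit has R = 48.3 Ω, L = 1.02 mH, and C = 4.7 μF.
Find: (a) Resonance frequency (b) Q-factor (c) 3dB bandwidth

Step 1 — Resonance: ω₀ = 1/√(LC) = 1/√(0.00102·4.7e-06) = 1.444e+04 rad/s.
Step 2 — f₀ = ω₀/(2π) = 2299 Hz.
Step 3 — Parallel Q: Q = R/(ω₀L) = 48.3/(1.444e+04·0.00102) = 3.279.
Step 4 — Bandwidth: Δω = ω₀/Q = 4405 rad/s; BW = Δω/(2π) = 701.1 Hz.

(a) f₀ = 2299 Hz  (b) Q = 3.279  (c) BW = 701.1 Hz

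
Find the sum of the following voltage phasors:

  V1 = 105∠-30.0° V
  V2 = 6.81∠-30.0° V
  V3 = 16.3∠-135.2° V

Step 1 — Convert each phasor to rectangular form:
  V1 = 105·(cos(-30.0°) + j·sin(-30.0°)) = 90.93 - j52.5 V
  V2 = 6.81·(cos(-30.0°) + j·sin(-30.0°)) = 5.898 - j3.405 V
  V3 = 16.3·(cos(-135.2°) + j·sin(-135.2°)) = -11.57 - j11.49 V
Step 2 — Sum components: V_total = 85.26 - j67.39 V.
Step 3 — Convert to polar: |V_total| = 108.7 V, ∠V_total = -38.3°.

V_total = 108.7∠-38.3° V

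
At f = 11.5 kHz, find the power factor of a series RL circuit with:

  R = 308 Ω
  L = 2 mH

Step 1 — Angular frequency: ω = 2π·f = 2π·1.15e+04 = 7.226e+04 rad/s.
Step 2 — Component impedances:
  R: Z = R = 308 Ω
  L: Z = jωL = j·7.226e+04·0.002 = 0 + j144.5 Ω
Step 3 — Series combination: Z_total = R + L = 308 + j144.5 Ω = 340.2∠25.1° Ω.
Step 4 — Power factor: PF = cos(φ) = Re(Z)/|Z| = 308/340.2 = 0.9053.
Step 5 — Type: Im(Z) = 144.5 ⇒ lagging (phase φ = 25.1°).

PF = 0.9053 (lagging, φ = 25.1°)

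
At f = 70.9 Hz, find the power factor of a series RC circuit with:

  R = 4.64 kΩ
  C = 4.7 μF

Step 1 — Angular frequency: ω = 2π·f = 2π·70.9 = 445.5 rad/s.
Step 2 — Component impedances:
  R: Z = R = 4640 Ω
  C: Z = 1/(jωC) = -j/(ω·C) = 0 - j477.6 Ω
Step 3 — Series combination: Z_total = R + C = 4640 - j477.6 Ω = 4665∠-5.9° Ω.
Step 4 — Power factor: PF = cos(φ) = Re(Z)/|Z| = 4640/4664.5 = 0.9947.
Step 5 — Type: Im(Z) = -477.6 ⇒ leading (phase φ = -5.9°).

PF = 0.9947 (leading, φ = -5.9°)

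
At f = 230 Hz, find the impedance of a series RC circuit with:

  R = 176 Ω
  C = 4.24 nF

Step 1 — Angular frequency: ω = 2π·f = 2π·230 = 1445 rad/s.
Step 2 — Component impedances:
  R: Z = R = 176 Ω
  C: Z = 1/(jωC) = -j/(ω·C) = 0 - j1.632e+05 Ω
Step 3 — Series combination: Z_total = R + C = 176 - j1.632e+05 Ω = 1.632e+05∠-89.9° Ω.

Z = 176 - j1.632e+05 Ω = 1.632e+05∠-89.9° Ω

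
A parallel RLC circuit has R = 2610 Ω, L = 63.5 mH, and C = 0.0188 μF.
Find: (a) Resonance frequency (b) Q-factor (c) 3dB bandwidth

Step 1 — Resonance: ω₀ = 1/√(LC) = 1/√(0.0635·1.88e-08) = 2.894e+04 rad/s.
Step 2 — f₀ = ω₀/(2π) = 4606 Hz.
Step 3 — Parallel Q: Q = R/(ω₀L) = 2610/(2.894e+04·0.0635) = 1.42.
Step 4 — Bandwidth: Δω = ω₀/Q = 2.038e+04 rad/s; BW = Δω/(2π) = 3244 Hz.

(a) f₀ = 4606 Hz  (b) Q = 1.42  (c) BW = 3244 Hz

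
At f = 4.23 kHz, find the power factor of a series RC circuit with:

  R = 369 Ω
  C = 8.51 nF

Step 1 — Angular frequency: ω = 2π·f = 2π·4230 = 2.658e+04 rad/s.
Step 2 — Component impedances:
  R: Z = R = 369 Ω
  C: Z = 1/(jωC) = -j/(ω·C) = 0 - j4421 Ω
Step 3 — Series combination: Z_total = R + C = 369 - j4421 Ω = 4437∠-85.2° Ω.
Step 4 — Power factor: PF = cos(φ) = Re(Z)/|Z| = 369/4436.7 = 0.08317.
Step 5 — Type: Im(Z) = -4421 ⇒ leading (phase φ = -85.2°).

PF = 0.08317 (leading, φ = -85.2°)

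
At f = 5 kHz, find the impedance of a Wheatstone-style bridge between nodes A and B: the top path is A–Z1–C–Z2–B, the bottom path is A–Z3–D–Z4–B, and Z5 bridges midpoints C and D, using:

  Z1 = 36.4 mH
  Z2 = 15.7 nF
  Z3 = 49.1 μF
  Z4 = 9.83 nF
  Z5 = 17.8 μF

Step 1 — Angular frequency: ω = 2π·f = 2π·5000 = 3.142e+04 rad/s.
Step 2 — Component impedances:
  Z1: Z = jωL = j·3.142e+04·0.0364 = 0 + j1144 Ω
  Z2: Z = 1/(jωC) = -j/(ω·C) = 0 - j2027 Ω
  Z3: Z = 1/(jωC) = -j/(ω·C) = 0 - j0.6483 Ω
  Z4: Z = 1/(jωC) = -j/(ω·C) = 0 - j3238 Ω
  Z5: Z = 1/(jωC) = -j/(ω·C) = 0 - j1.788 Ω
Step 3 — Bridge requires nodal analysis (the Z5 bridge couples midpoints C and D, so the two paths cannot be reduced to a simple series/parallel combination). Setting node B to ground and injecting 1 A at node A, the 3-node admittance system at A, C, D solves to V_A = Z_AB = 0 - j1248 Ω = 1248∠-90.0° Ω.

Z = 0 - j1248 Ω = 1248∠-90.0° Ω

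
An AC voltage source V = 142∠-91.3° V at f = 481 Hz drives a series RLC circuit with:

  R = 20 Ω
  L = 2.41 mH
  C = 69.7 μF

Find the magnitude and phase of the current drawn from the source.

Step 1 — Angular frequency: ω = 2π·f = 2π·481 = 3022 rad/s.
Step 2 — Component impedances:
  R: Z = R = 20 Ω
  L: Z = jωL = j·3022·0.00241 = 0 + j7.284 Ω
  C: Z = 1/(jωC) = -j/(ω·C) = 0 - j4.747 Ω
Step 3 — Series combination: Z_total = R + L + C = 20 + j2.536 Ω = 20.16∠7.2° Ω.
Step 4 — Source phasor: V = 142∠-91.3° V = -3.222 - j142 V.
Step 5 — Ohm's law: I = V / Z_total = (-3.222 - j142) / (20 + j2.536) = -1.044 - j6.966 A.
Step 6 — Convert to polar: |I| = 7.044 A, ∠I = -98.5°.

I = 7.044∠-98.5° A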